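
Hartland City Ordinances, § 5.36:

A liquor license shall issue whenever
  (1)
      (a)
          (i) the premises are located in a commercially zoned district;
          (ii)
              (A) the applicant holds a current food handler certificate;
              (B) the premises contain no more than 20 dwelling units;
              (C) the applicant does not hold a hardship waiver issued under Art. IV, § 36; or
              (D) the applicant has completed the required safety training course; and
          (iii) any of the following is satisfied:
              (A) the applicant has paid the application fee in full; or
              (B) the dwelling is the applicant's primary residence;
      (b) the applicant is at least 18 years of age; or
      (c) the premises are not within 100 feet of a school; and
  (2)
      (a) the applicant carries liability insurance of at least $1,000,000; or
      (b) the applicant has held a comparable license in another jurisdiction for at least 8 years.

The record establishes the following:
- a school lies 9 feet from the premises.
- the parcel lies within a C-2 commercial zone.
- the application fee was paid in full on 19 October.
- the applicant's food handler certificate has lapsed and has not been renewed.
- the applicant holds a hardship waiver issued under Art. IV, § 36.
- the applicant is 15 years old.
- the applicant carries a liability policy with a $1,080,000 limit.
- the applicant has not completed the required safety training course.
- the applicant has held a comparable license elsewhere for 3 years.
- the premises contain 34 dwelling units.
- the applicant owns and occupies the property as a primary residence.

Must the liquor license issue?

(i) commercially zoned — holds.
(A) food handler cert. — not satisfied.
(B) ≤ 20 units — not met.
(C) not (hardship waiver) — not satisfied.
(D) safety training — fails.
(ii): F OR F OR F OR F → false.
(A) fee paid — holds.
(B) primary residence — holds.
(iii) = T OR T = true.
So (a) is not satisfied (T AND F AND T).
(b) age ≥ 18 — not satisfied.
(c) ≥100 ft from school — not satisfied.
(1): F OR F OR F → false.
(a) insurance ≥ $1,000,000 — holds.
(b) prior license ≥ 8 yr — not satisfied.
(2) = T OR F = true.
Overall: F AND T → false.

No — denied.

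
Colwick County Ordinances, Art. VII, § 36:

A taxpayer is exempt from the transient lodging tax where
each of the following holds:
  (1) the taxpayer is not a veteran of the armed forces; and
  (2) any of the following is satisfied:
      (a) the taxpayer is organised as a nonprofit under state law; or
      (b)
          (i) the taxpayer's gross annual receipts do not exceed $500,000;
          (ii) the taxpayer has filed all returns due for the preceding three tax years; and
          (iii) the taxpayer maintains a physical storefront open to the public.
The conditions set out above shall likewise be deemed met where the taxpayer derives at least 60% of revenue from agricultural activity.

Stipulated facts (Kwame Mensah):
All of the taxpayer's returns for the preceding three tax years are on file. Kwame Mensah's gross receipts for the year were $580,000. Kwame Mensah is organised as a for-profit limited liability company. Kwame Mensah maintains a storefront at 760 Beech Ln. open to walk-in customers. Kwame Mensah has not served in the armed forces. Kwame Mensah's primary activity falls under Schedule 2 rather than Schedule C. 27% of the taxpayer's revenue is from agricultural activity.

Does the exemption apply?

No — not exempt.

(1) not (veteran) — satisfied.
(a) nonprofit — not met.
(i) receipts ≤ $500,000 — fails.
(ii) returns current — holds.
(iii) has storefront — satisfied.
So (b) is not satisfied (F AND T AND T).
(2): F OR F → false.
So Overall is not satisfied (T AND F).
Exception (≥60% agricultural) — not satisfied.
Result: main false OR exception false → false.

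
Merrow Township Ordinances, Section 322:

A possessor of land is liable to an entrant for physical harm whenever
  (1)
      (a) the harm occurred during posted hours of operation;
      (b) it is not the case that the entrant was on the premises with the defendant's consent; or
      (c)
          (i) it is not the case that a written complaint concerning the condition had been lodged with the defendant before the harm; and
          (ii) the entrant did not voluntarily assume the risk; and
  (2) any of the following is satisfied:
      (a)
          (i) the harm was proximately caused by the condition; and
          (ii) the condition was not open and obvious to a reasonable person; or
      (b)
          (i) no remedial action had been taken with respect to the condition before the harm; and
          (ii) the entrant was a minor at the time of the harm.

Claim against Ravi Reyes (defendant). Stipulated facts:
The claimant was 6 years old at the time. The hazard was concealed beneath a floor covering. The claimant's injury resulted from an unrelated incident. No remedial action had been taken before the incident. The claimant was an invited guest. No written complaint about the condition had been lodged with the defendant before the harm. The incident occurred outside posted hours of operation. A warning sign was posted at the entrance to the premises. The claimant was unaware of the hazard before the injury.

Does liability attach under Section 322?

(a) during posted hours — not met.
(b) not (consent to enter) — not met.
(i) not (complaint lodged) — holds.
(ii) no assumed risk — satisfied.
(c) = T AND T = true.
(1): F OR F OR T → true.
(i) proximate cause — fails.
(ii) not open/obvious — met.
(a): F AND T → false.
(i) no remedial action — met.
(ii) entrant a minor — holds.
(b) = T AND T = true.
(2) = F OR T = true.
Overall: T AND T → true.

Yes — liable.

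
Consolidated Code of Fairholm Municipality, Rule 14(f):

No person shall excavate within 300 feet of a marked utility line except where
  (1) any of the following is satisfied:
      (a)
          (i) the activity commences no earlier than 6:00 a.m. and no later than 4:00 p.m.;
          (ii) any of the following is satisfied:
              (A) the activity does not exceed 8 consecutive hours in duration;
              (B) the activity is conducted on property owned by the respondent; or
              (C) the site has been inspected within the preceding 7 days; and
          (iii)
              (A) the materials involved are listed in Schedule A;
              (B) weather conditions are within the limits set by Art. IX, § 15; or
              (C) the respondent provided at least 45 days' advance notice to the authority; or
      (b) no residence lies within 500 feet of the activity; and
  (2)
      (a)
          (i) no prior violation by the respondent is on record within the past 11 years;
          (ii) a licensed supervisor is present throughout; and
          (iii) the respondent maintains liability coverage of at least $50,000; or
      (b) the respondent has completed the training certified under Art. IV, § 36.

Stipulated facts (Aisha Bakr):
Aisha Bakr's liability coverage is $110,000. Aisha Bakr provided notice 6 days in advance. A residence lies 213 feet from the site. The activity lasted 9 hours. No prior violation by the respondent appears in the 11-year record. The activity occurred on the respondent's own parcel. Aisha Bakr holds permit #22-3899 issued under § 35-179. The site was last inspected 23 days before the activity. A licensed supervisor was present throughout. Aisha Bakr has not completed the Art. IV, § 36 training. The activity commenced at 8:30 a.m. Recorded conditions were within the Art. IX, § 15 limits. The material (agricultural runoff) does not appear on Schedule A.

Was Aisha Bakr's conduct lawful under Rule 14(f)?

Yes — lawful.

(i) start within hours — met.
(A) ≤ 8 hrs duration — not met.
(B) own property — satisfied.
(C) site inspected — fails.
(ii) = F OR T OR F = true.
(A) Schedule A material — fails.
(B) weather ok — met.
(C) ≥45 days' notice — not met.
(iii): F OR T OR F → true.
So (a) is satisfied (T AND T AND T).
(b) no residence in 500 ft — fails.
(1): T OR F → true.
(i) no prior violation — met.
(ii) supervisor present — met.
(iii) coverage ≥ $50,000 — satisfied.
So (a) is satisfied (T AND T AND T).
(b) training certified — fails.
(2) = T OR F = true.
Overall = T AND T = true.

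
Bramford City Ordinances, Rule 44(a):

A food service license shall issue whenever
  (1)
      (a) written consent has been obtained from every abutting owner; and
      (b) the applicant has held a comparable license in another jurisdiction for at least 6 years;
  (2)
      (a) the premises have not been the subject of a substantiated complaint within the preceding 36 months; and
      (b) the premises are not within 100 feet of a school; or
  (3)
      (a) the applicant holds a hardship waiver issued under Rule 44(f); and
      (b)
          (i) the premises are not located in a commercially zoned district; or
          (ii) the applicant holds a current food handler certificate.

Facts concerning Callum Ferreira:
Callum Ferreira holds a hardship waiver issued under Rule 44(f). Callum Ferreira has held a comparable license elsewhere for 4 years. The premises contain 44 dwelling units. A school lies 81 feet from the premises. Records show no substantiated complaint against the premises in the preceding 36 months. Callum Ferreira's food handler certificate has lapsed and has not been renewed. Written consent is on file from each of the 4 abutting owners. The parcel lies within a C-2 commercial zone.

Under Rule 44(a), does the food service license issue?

No — denied.

(a) all abutters consent — met.
(b) prior license ≥ 6 yr — fails.
(1): T AND F → false.
(a) no complaint in 36 mo. — met.
(b) ≥100 ft from school — fails.
(2): T AND F → false.
(a) hardship waiver — holds.
(i) not (commercially zoned) — not met.
(ii) food handler cert. — not satisfied.
(b) = F OR F = false.
So (3) is not satisfied (T AND F).
Overall = F OR F OR F = false.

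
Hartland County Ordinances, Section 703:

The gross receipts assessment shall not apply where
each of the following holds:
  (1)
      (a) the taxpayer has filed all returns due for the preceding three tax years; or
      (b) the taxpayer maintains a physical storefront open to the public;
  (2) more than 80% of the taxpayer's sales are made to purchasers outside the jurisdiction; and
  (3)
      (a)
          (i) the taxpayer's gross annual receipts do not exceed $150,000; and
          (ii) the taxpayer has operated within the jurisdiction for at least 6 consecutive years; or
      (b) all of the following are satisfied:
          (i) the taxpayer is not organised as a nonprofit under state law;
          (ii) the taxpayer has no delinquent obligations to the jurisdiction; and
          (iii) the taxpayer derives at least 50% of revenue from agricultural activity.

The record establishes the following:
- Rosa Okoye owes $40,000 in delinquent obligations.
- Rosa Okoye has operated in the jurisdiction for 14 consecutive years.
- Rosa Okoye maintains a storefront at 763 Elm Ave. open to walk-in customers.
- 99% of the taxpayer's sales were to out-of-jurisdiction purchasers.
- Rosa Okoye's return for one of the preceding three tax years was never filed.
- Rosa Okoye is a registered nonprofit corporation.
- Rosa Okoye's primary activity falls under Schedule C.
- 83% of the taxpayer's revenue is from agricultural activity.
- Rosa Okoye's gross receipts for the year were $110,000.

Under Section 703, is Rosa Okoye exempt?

(a) returns current — not met.
(b) has storefront — satisfied.
(1): F OR T → true.
(2) >80% out-of-jur. sales — met.
(i) receipts ≤ $150,000 — satisfied.
(ii) ≥ 6 yrs in jurisdiction — met.
(a) = T AND T = true.
(i) not (nonprofit) — not satisfied.
(ii) no delinquency — not satisfied.
(iii) ≥50% agricultural — satisfied.
(b) = F AND F AND T = false.
(3) = T OR F = true.
Overall = T AND T AND T = true.

Yes — exempt.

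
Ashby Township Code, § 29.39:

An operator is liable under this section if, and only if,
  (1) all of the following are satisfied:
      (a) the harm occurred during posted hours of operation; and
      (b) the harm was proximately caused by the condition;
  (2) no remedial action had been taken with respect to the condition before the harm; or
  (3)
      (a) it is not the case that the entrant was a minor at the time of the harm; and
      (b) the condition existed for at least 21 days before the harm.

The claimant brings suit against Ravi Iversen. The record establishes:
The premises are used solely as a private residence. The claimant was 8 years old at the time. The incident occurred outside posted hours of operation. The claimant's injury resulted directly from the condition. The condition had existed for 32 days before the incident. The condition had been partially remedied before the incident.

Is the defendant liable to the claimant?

(a) during posted hours — not met.
(b) proximate cause — satisfied.
(1): F AND T → false.
(2) no remedial action — not satisfied.
(a) not (entrant a minor) — not met.
(b) condition ≥21 days old — met.
(3) = F AND T = false.
Overall = F OR F OR F = false.

No — not liable.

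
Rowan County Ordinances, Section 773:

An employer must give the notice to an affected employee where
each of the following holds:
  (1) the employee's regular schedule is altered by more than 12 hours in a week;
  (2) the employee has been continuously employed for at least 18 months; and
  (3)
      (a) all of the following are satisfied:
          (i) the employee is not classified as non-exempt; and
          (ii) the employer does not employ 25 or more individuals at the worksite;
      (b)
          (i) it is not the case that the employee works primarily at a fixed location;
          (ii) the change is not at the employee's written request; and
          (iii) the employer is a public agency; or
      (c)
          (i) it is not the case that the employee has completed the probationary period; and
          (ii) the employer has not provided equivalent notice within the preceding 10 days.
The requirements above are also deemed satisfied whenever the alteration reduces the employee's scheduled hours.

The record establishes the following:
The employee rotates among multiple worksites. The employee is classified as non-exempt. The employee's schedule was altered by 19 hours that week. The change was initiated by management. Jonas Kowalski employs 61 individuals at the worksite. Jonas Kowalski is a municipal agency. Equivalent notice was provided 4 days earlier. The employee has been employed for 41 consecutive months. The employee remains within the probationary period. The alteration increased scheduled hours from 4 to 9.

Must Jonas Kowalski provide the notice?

Yes — required.

(1) schedule shift > 12h — satisfied.
(2) tenure ≥ 18 mo. — satisfied.
(i) not (non-exempt) — not satisfied.
(ii) not (≥ 25 at site) — not met.
So (a) is not satisfied (F AND F).
(i) not (fixed location) — holds.
(ii) not employee-requested — met.
(iii) public agency — satisfied.
So (b) is satisfied (T AND T AND T).
(i) not (past probation) — satisfied.
(ii) no recent notice — not met.
So (c) is not satisfied (T AND F).
(3) = F OR T OR F = true.
So Overall is satisfied (T AND T AND T).
Exception (hours reduced) — not satisfied.
Result: main true OR exception false → true.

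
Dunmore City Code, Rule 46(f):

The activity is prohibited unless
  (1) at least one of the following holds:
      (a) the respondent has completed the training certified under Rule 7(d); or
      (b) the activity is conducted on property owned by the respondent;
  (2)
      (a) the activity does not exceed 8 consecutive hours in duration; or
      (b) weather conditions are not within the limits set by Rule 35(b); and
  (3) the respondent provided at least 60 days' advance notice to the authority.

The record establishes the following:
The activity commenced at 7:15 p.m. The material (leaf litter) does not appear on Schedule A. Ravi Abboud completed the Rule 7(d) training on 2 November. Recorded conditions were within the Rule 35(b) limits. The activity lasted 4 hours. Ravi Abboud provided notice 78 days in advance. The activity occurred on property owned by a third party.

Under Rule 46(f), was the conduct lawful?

Yes — lawful.

(a) training certified — satisfied.
(b) own property — fails.
(1) = T OR F = true.
(a) ≤ 8 hrs duration — satisfied.
(b) not (weather ok) — not satisfied.
So (2) is satisfied (T OR F).
(3) ≥60 days' notice — holds.
Overall = T AND T AND T = true.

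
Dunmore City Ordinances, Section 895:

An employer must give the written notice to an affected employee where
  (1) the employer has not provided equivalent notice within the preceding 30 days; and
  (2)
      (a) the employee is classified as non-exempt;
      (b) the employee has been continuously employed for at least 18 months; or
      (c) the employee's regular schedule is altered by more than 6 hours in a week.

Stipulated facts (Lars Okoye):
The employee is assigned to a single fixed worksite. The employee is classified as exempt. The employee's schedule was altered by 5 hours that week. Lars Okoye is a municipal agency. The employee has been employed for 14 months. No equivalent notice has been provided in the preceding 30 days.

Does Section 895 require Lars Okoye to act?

No — not required.

(1) no recent notice — holds.
(a) non-exempt — fails.
(b) tenure ≥ 18 mo. — not met.
(c) schedule shift > 6h — fails.
(2) = F OR F OR F = false.
Overall: T AND F → false.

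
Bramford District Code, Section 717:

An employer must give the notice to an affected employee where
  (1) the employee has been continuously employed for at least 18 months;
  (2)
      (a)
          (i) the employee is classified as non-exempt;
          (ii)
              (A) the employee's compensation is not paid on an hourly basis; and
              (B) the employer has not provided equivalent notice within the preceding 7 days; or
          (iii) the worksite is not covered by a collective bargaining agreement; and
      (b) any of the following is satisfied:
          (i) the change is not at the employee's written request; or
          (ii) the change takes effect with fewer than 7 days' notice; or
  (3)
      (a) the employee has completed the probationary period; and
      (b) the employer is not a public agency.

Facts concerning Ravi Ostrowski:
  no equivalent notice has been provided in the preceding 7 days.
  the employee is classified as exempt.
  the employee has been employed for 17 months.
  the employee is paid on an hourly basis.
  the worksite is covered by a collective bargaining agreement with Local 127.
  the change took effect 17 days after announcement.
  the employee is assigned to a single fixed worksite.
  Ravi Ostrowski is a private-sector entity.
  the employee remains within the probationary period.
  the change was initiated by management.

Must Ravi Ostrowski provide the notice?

(1) tenure ≥ 18 mo. — not satisfied.
(i) non-exempt — fails.
(A) not (hourly-paid) — fails.
(B) no recent notice — holds.
(ii): F AND T → false.
(iii) no CBA — fails.
So (a) is not satisfied (F OR F OR F).
(i) not employee-requested — satisfied.
(ii) < 7 days' notice — not met.
So (b) is satisfied (T OR F).
So (2) is not satisfied (F AND T).
(a) past probation — not satisfied.
(b) not (public agency) — satisfied.
So (3) is not satisfied (F AND T).
So Overall is not satisfied (F OR F OR F).

No — not required.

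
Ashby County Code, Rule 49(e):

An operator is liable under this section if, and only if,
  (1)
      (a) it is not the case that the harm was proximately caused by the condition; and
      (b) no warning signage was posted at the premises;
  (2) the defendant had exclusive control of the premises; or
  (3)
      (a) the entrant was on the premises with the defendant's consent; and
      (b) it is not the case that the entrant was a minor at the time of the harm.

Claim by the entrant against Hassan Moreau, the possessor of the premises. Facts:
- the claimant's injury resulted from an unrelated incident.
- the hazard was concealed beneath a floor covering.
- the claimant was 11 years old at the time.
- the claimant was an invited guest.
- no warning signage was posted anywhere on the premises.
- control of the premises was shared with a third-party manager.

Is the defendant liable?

Yes — liable.

(a) not (proximate cause) — met.
(b) no signage posted — met.
So (1) is satisfied (T AND T).
(2) exclusive control — not met.
(a) consent to enter — satisfied.
(b) not (entrant a minor) — fails.
(3): T AND F → false.
So Overall is satisfied (T OR F OR F).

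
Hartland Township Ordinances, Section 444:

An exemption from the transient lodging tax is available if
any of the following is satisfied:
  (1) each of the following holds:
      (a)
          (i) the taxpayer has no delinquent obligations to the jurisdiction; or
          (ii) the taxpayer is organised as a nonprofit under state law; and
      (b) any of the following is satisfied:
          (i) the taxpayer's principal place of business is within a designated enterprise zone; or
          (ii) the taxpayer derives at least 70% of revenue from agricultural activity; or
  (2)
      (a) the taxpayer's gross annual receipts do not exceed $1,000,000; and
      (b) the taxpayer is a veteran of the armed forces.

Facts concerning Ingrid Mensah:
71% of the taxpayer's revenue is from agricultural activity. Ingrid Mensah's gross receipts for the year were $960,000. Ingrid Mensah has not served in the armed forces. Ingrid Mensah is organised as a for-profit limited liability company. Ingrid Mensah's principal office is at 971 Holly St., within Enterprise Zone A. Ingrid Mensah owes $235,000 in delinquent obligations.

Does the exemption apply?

No — not exempt.

(i) no delinquency — not met.
(ii) nonprofit — not satisfied.
(a): F OR F → false.
(i) in enterprise zone — satisfied.
(ii) ≥70% agricultural — met.
(b): T OR T → true.
(1) = F AND T = false.
(a) receipts ≤ $1,000,000 — met.
(b) veteran — not satisfied.
(2) = T AND F = false.
Overall = F OR F = false.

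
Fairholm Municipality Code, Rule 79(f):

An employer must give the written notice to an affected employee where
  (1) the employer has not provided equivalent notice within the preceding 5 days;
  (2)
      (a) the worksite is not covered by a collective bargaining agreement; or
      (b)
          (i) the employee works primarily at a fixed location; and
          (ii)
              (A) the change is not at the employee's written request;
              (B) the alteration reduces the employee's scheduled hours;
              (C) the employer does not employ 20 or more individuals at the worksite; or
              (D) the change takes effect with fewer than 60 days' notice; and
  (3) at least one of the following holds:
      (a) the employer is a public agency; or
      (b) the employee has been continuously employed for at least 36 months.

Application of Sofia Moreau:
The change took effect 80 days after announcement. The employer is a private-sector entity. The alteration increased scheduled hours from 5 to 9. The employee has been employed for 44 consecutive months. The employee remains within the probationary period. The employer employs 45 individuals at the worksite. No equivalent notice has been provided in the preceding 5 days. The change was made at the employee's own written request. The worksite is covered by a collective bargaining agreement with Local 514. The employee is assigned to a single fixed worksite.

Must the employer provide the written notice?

(1) no recent notice — holds.
(a) no CBA — not satisfied.
(i) fixed location — met.
(A) not employee-requested — fails.
(B) hours reduced — fails.
(C) not (≥ 20 at site) — not met.
(D) < 60 days' notice — not met.
(ii): F OR F OR F OR F → false.
(b) = T AND F = false.
So (2) is not satisfied (F OR F).
(a) public agency — not met.
(b) tenure ≥ 36 mo. — met.
So (3) is satisfied (F OR T).
So Overall is not satisfied (T AND F AND T).

No — not required.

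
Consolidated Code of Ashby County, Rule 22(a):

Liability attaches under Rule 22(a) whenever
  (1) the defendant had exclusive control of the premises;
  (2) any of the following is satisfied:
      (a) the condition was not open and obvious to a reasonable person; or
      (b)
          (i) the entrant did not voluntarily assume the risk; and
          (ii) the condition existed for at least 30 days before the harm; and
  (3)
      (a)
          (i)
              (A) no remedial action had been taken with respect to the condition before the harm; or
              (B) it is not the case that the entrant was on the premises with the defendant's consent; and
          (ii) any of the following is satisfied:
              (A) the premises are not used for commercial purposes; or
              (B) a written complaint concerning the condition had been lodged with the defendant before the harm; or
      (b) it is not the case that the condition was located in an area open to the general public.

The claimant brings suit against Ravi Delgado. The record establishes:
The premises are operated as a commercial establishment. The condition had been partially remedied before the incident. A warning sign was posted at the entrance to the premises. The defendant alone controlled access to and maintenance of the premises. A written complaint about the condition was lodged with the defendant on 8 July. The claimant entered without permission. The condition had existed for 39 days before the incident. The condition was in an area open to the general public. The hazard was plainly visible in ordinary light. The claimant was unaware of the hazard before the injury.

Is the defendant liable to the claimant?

(1) exclusive control — satisfied.
(a) not open/obvious — not met.
(i) no assumed risk — satisfied.
(ii) condition ≥30 days old — met.
(b): T AND T → true.
So (2) is satisfied (F OR T).
(A) no remedial action — fails.
(B) not (consent to enter) — satisfied.
(i) = F OR T = true.
(A) not (commercial use) — not met.
(B) complaint lodged — met.
(ii): F OR T → true.
(a): T AND T → true.
(b) not (public area) — not met.
So (3) is satisfied (T OR F).
Overall: T AND T AND T → true.

Yes — liable.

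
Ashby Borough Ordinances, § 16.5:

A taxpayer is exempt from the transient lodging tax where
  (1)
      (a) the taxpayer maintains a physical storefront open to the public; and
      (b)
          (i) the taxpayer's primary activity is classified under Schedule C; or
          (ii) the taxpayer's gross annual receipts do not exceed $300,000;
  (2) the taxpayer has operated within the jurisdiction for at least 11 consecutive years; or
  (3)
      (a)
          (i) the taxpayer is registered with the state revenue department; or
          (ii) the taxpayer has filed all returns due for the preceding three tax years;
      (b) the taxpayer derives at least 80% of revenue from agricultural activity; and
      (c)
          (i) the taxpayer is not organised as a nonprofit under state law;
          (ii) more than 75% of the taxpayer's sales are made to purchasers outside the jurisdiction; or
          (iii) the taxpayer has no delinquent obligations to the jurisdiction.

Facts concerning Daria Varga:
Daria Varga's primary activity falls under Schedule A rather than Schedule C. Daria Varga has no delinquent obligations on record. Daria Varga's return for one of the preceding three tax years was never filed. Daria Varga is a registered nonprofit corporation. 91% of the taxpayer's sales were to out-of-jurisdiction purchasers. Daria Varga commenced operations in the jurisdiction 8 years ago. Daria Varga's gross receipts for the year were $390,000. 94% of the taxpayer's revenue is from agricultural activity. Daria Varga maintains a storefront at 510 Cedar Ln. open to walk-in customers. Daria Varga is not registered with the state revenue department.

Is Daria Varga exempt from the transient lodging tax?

(a) has storefront — holds.
(i) Schedule C activity — fails.
(ii) receipts ≤ $300,000 — fails.
So (b) is not satisfied (F OR F).
(1) = T AND F = false.
(2) ≥ 11 yrs in jurisdiction — fails.
(i) state-registered — not satisfied.
(ii) returns current — fails.
(a): F OR F → false.
(b) ≥80% agricultural — met.
(i) not (nonprofit) — fails.
(ii) >75% out-of-jur. sales — holds.
(iii) no delinquency — met.
So (c) is satisfied (F OR T OR T).
(3) = F AND T AND T = false.
Overall: F OR F OR F → false.

No — not exempt.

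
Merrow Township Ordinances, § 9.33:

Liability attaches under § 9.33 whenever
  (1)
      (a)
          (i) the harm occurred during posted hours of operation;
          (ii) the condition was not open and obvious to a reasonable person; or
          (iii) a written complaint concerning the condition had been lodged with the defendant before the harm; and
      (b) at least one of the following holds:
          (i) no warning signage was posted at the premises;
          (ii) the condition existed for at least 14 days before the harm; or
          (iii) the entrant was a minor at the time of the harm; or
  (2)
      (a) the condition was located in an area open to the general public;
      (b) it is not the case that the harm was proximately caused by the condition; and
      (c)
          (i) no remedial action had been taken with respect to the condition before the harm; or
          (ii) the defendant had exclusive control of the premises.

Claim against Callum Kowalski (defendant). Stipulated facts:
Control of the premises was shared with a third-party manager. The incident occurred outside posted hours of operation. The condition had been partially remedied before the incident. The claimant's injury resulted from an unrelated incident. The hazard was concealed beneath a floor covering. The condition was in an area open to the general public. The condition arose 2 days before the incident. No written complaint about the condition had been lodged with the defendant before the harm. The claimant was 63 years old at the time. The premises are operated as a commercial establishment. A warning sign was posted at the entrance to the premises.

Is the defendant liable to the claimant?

(i) during posted hours — fails.
(ii) not open/obvious — holds.
(iii) complaint lodged — not satisfied.
(a): F OR T OR F → true.
(i) no signage posted — not met.
(ii) condition ≥14 days old — not satisfied.
(iii) entrant a minor — not met.
(b) = F OR F OR F = false.
(1) = T AND F = false.
(a) public area — met.
(b) not (proximate cause) — met.
(i) no remedial action — fails.
(ii) exclusive control — not satisfied.
(c) = F OR F = false.
(2) = T AND T AND F = false.
Overall: F OR F → false.

No — not liable.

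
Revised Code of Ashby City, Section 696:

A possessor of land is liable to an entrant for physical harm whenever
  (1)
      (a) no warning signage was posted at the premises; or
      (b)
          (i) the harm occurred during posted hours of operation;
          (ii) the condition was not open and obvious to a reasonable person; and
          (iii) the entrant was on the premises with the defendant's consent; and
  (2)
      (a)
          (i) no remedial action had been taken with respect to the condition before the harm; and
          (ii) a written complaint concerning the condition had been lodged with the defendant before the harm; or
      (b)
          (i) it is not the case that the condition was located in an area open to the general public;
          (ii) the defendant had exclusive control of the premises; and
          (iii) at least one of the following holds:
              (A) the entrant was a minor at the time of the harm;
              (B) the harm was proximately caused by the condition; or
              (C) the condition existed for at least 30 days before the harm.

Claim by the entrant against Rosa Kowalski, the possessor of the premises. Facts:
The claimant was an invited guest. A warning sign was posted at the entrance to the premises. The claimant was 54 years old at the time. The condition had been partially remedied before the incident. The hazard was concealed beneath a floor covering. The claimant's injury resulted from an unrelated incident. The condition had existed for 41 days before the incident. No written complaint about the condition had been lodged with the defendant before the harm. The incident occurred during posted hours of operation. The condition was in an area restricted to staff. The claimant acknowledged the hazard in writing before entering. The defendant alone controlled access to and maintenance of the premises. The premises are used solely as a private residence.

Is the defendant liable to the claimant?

(a) no signage posted — not satisfied.
(i) during posted hours — holds.
(ii) not open/obvious — satisfied.
(iii) consent to enter — holds.
(b): T AND T AND T → true.
So (1) is satisfied (F OR T).
(i) no remedial action — not satisfied.
(ii) complaint lodged — fails.
(a): F AND F → false.
(i) not (public area) — holds.
(ii) exclusive control — holds.
(A) entrant a minor — not satisfied.
(B) proximate cause — fails.
(C) condition ≥30 days old — met.
So (iii) is satisfied (F OR F OR T).
So (b) is satisfied (T AND T AND T).
(2): F OR T → true.
So Overall is satisfied (T AND T).

Yes — liable.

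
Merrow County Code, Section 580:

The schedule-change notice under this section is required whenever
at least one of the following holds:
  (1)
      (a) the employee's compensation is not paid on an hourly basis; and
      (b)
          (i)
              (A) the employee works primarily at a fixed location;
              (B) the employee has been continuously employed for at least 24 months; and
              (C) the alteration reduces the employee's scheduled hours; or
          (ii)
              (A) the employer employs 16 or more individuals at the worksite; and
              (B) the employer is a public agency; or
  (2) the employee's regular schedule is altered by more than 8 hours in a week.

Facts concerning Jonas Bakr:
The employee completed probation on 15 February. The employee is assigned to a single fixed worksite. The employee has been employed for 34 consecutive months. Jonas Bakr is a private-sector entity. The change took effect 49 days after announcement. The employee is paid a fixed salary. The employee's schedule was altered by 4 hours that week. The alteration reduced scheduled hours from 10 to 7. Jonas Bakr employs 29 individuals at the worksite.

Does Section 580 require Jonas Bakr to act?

Yes — required.

(a) not (hourly-paid) — met.
(A) fixed location — holds.
(B) tenure ≥ 24 mo. — satisfied.
(C) hours reduced — satisfied.
(i) = T AND T AND T = true.
(A) ≥ 16 at site — holds.
(B) public agency — fails.
(ii): T AND F → false.
So (b) is satisfied (T OR F).
(1) = T AND T = true.
(2) schedule shift > 8h — not met.
Overall: T OR F → true.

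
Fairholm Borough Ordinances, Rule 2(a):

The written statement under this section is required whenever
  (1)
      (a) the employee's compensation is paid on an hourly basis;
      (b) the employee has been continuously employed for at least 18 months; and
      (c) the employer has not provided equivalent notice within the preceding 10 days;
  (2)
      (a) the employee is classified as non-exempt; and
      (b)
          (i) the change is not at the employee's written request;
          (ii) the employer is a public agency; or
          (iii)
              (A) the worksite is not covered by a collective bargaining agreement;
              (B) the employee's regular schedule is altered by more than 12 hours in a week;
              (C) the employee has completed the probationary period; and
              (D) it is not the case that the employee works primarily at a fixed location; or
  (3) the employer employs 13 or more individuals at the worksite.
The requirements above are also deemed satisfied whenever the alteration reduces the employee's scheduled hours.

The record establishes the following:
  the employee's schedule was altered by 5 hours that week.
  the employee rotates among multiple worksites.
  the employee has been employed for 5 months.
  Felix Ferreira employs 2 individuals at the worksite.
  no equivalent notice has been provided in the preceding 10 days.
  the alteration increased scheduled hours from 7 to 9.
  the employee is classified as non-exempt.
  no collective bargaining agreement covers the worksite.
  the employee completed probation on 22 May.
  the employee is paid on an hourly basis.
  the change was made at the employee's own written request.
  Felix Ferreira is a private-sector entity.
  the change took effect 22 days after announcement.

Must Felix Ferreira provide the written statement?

No — not required.

(a) hourly-paid — holds.
(b) tenure ≥ 18 mo. — not met.
(c) no recent notice — satisfied.
(1) = T AND F AND T = false.
(a) non-exempt — holds.
(i) not employee-requested — not met.
(ii) public agency — fails.
(A) no CBA — satisfied.
(B) schedule shift > 12h — fails.
(C) past probation — holds.
(D) not (fixed location) — satisfied.
So (iii) is not satisfied (T AND F AND T AND T).
(b): F OR F OR F → false.
(2) = T AND F = false.
(3) ≥ 13 at site — fails.
Overall: F OR F OR F → false.
Exception (hours reduced) — not satisfied.
Result: main false OR exception false → false.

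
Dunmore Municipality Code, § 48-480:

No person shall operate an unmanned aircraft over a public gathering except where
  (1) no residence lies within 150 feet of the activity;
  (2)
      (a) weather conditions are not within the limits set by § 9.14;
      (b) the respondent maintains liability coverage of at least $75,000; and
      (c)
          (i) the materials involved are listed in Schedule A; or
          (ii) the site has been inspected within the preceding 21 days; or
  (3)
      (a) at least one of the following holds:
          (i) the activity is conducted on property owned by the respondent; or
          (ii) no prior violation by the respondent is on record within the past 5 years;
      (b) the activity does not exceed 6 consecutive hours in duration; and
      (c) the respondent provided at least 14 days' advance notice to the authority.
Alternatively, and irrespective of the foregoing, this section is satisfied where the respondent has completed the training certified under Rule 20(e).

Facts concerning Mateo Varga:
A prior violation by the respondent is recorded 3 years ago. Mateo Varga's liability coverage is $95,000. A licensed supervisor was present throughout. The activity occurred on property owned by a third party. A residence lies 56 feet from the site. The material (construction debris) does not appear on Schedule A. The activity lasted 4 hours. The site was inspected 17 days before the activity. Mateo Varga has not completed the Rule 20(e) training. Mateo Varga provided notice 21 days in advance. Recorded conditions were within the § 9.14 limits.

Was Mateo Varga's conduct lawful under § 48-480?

No — unlawful.

(1) no residence in 150 ft — not met.
(a) not (weather ok) — not met.
(b) coverage ≥ $75,000 — holds.
(i) Schedule A material — not met.
(ii) site inspected — holds.
(c) = F OR T = true.
(2) = F AND T AND T = false.
(i) own property — not met.
(ii) no prior violation — not satisfied.
So (a) is not satisfied (F OR F).
(b) ≤ 6 hrs duration — satisfied.
(c) ≥14 days' notice — holds.
(3): F AND T AND T → false.
Overall: F OR F OR F → false.
Exception (training certified) — not satisfied.
Result: main false OR exception false → false.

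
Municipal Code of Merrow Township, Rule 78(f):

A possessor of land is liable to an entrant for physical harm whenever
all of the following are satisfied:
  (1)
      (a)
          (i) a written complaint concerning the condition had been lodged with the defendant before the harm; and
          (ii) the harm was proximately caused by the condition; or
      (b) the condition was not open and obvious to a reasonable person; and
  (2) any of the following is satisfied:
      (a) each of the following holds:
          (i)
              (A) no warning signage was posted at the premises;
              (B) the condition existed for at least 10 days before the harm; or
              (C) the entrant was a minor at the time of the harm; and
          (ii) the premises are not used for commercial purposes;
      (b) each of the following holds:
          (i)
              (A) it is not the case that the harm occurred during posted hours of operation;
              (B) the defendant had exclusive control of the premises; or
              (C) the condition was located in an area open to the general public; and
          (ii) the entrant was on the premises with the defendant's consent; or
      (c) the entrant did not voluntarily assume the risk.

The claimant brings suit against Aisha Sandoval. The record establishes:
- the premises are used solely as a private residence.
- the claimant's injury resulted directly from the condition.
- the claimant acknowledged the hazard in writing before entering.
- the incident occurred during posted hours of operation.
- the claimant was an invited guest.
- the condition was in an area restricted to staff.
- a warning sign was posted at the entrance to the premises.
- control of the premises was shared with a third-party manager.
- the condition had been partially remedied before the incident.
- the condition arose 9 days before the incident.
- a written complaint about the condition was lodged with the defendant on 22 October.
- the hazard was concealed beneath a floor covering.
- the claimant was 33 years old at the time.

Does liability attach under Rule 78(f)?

No — not liable.

(i) complaint lodged — met.
(ii) proximate cause — satisfied.
So (a) is satisfied (T AND T).
(b) not open/obvious — met.
(1): T OR T → true.
(A) no signage posted — not met.
(B) condition ≥10 days old — not met.
(C) entrant a minor — fails.
(i) = F OR F OR F = false.
(ii) not (commercial use) — holds.
(a): F AND T → false.
(A) not (during posted hours) — fails.
(B) exclusive control — not met.
(C) public area — not met.
So (i) is not satisfied (F OR F OR F).
(ii) consent to enter — satisfied.
(b) = F AND T = false.
(c) no assumed risk — fails.
(2) = F OR F OR F = false.
Overall = T AND F = false.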